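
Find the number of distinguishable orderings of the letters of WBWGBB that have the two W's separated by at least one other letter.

Total arrangements of WBWGBB: 6!/(3!·2!) = 60.
Arrangements with the W's together: treat WW as one letter, giving (5)!/(3!) = 20.
Subtracting, 60 − 20 = 40 arrangements keep the W's apart.

40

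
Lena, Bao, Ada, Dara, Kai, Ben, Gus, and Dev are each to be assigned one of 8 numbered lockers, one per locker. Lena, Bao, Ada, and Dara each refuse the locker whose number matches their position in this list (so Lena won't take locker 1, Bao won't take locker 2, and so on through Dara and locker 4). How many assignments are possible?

Let Aᵢ (for 1 ≤ i ≤ 4) be the placements that put person i in their forbidden locker. Any j of these fix j positions, leaving (8−j)! ways to fill the rest, and there are C(4,j) ways to pick which j.
By inclusion–exclusion, the number of valid placements is Σ_{j=0}^{4} (−1)^j C(4,j)·(8−j)!.
Computing: 40320 − 20160 + 4320 − 480 + 24 = 24024.

24024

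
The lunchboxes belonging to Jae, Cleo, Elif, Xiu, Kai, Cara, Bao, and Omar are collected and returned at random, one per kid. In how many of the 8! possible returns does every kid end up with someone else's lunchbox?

Let Aᵢ be the assignments in which kid i gets their own lunchbox. We want the size of the complement of A₁∪…∪A_8.
By inclusion–exclusion this is Σ_{j=0}^{8} (−1)^j C(8,j)·(8−j)!.
Computing: 40320 − 40320 + 20160 − 6720 + 1680 − 336 + 56 − 8 + 1 = 14833.

14833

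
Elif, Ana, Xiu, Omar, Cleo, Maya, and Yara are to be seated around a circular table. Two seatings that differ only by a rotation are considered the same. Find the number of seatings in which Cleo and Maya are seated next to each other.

240

Glue Cleo and Maya into a block (2 internal orders). Seating 6 units around a circle gives (5)! arrangements.
So 2 × (5)! = 2 × 120 = 240.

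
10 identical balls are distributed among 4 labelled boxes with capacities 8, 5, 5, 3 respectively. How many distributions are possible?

130

By stars and bars, unrestricted non-negative solutions to x_1+…+x_4 = 10 number C(10+3,3) = 286.
Subtract solutions that violate a single cap (substitute x_i' = x_i − (cap_i+1)): x_1 ≥ 9 gives C(4,3) = 4; x_2 ≥ 6 gives C(7,3) = 35; x_3 ≥ 6 gives C(7,3) = 35; x_4 ≥ 4 gives C(9,3) = 84. Together 158.
Add back pairs where two caps are both exceeded: 0 + 0 + 0 + 0 + 1 + 1 = 2.
By inclusion–exclusion the count is 286 − 158 + 2 = 130.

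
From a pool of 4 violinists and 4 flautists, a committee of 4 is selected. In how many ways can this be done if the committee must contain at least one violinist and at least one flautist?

68

Unrestricted: C(8,4) = 70 ways to pick any 4 of the 8.
Selections missing a whole group: no violinists → C(4,4) = 1; no flautists → C(4,4) = 1.
Both groups omitted at once is impossible, so 70 − 2 = 68.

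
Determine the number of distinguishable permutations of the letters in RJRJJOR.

RJRJJOR has 7 letters with J appearing 3 times and R appearing 3 times.
The number of distinct arrangements is 7!/(3!·3!) = 5040/36 = 140.

140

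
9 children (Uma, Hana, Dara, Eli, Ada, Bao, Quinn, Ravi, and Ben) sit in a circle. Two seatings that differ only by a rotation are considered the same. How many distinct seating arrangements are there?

Fix one person's seat to break rotational symmetry; the remaining 8 people can be arranged in (8)! = 40320 ways.

40320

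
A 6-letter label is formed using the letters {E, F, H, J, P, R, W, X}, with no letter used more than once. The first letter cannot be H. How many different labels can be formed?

17640

The first letter has 8−1 = 7 choices (anything except H).
The remaining 5 letters are filled from the other 7 symbols without repetition: 7 × 6 × 5 × 4 × 3 = 2520.
Total: 7 × 2520 = 17640.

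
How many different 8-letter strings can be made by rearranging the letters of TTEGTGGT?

Letter multiplicities in TTEGTGGT: E×1, G×3, T×4.
Dividing 8! = 40320 by 4!·3! = 144 for the repeated letters gives 280.

280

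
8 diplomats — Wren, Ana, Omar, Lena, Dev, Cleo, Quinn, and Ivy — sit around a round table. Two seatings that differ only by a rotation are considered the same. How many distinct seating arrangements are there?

5040

Seat Wren anywhere (absorbing the rotational symmetry), then permute the other 7: (7)! = 5040.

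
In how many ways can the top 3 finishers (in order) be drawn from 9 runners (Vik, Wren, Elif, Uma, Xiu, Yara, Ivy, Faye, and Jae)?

This is an ordered selection of 3 from 9: P(9,3).
That gives 9 × 8 × 7 = 504.

504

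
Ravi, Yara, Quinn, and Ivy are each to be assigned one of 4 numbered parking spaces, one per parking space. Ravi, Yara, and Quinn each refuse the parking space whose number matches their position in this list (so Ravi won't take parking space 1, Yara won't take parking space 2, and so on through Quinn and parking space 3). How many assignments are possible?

Let Aᵢ (for i ∈ {1, 2, 3}) be the placements that put person i in their forbidden parking space. Any j of these fix j positions, leaving (4−j)! ways to fill the rest, and there are C(3,j) ways to pick which j.
By inclusion–exclusion, the number of valid placements is Σ_{j=0}^{3} (−1)^j C(3,j)·(4−j)!.
Computing: 24 − 18 + 6 − 1 = 11.

11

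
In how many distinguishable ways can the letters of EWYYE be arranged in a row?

30

The 5 letters of EWYYE have repeats: E appearing twice and Y appearing twice.
The number of distinct arrangements is 5!/(2!·2!) = 120/4 = 30.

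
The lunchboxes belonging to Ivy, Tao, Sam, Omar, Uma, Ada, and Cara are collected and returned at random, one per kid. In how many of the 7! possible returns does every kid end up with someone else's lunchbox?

Let Aᵢ be the assignments in which kid i gets their own lunchbox. We want the size of the complement of A₁∪…∪A_7.
By inclusion–exclusion this is Σ_{j=0}^{7} (−1)^j C(7,j)·(7−j)!.
Computing: 5040 − 5040 + 2520 − 840 + 210 − 42 + 7 − 1 = 1854.

1854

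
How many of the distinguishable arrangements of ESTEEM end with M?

20

Fix M in the last position and arrange the remaining 5 letters.
Those 5 letters have E appearing 3 times, giving (5)!/(3!) = 20.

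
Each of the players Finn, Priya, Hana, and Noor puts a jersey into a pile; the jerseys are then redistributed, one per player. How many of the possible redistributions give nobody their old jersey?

This is the derangement count D_4: permutations of 4 items with no fixed point.
By inclusion–exclusion this is Σ_{j=0}^{4} (−1)^j C(4,j)·(4−j)!.
Computing: 24 − 24 + 12 − 4 + 1 = 9.

9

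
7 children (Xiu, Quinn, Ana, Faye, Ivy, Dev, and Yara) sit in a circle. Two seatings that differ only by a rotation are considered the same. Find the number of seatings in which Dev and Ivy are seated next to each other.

240

Treat {Dev, Ivy} as one unit (2 internal orders) and seat the resulting 6 units around the table: (5)! circular arrangements.
So 2 × (5)! = 2 × 120 = 240.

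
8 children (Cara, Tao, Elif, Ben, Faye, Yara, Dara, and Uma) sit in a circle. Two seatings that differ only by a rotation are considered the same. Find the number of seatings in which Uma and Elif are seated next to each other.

Glue Uma and Elif into a block (2 internal orders). Seating 7 units around a circle gives (6)! arrangements.
So 2 × (6)! = 2 × 720 = 1440.

1440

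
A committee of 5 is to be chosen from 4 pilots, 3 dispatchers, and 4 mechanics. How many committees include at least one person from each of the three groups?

364

With no constraint there are C(11,5) = 462 possible selections.
Subtract selections that omit an entire group: no pilots → C(7,5) = 21; no dispatchers → C(8,5) = 56; no mechanics → C(7,5) = 21.
Add back selections omitting two groups (i.e. drawn from a single group): C(4,5) + C(3,5) + C(4,5) = 0.
By inclusion–exclusion: 462 − 98 + 0 = 364.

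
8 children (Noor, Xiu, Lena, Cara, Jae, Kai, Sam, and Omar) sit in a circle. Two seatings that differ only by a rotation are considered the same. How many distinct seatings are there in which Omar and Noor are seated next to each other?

1440

Treat {Omar, Noor} as one unit (2 internal orders) and seat the resulting 7 units around the table: (6)! circular arrangements.
So 2 × (6)! = 2 × 720 = 1440.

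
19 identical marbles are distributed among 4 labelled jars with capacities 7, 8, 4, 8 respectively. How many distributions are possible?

Ignoring the caps, the number of non-negative solutions to x_1+…+x_4 = 19 is C(22,3) = 1540.
Subtract solutions that violate a single cap (substitute x_i' = x_i − (cap_i+1)): x_1 ≥ 8 gives C(14,3) = 364; x_2 ≥ 9 gives C(13,3) = 286; x_3 ≥ 5 gives C(17,3) = 680; x_4 ≥ 9 gives C(13,3) = 286. Together 1616.
Add back pairs where two caps are both exceeded: 10 + 84 + 10 + 56 + 4 + 56 = 220.
By inclusion–exclusion the count is 1540 − 1616 + 220 = 144.

144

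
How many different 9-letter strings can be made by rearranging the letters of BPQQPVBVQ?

Letter multiplicities in BPQQPVBVQ: B×2, P×2, Q×3, V×2.
The number of distinct arrangements is 9!/(3!·2!·2!·2!) = 362880/48 = 7560.

7560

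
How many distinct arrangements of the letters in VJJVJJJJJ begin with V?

Fix V in the first position and arrange the remaining 8 letters.
Those 8 letters have J appearing 7 times, giving (8)!/(7!) = 8.

8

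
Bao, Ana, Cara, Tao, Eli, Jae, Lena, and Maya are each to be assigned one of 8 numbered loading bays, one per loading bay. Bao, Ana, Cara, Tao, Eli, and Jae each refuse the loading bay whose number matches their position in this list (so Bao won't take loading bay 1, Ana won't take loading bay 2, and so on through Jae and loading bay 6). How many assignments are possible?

18806

Let Aᵢ (for 1 ≤ i ≤ 6) be the placements that put person i in their forbidden loading bay. Any j of these fix j positions, leaving (8−j)! ways to fill the rest, and there are C(6,j) ways to pick which j.
By inclusion–exclusion, the number of valid placements is Σ_{j=0}^{6} (−1)^j C(6,j)·(8−j)!.
Computing: 40320 − 30240 + 10800 − 2400 + 360 − 36 + 2 = 18806.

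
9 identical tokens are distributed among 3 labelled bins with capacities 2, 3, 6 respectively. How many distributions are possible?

Ignoring the caps, the number of non-negative solutions to x_1+…+x_3 = 9 is C(11,2) = 55.
Subtract solutions that violate a single cap (substitute x_i' = x_i − (cap_i+1)): x_1 ≥ 3 gives C(8,2) = 28; x_2 ≥ 4 gives C(7,2) = 21; x_3 ≥ 7 gives C(4,2) = 6. Together 55.
Add back pairs where two caps are both exceeded: 6 + 0 + 0 = 6.
By inclusion–exclusion the count is 55 − 55 + 6 = 6.

6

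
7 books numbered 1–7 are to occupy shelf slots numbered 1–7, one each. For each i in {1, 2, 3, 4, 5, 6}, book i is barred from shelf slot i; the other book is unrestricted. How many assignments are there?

2119

Let Aᵢ (for 1 ≤ i ≤ 6) be the placements that put book i in its forbidden shelf slot. Any j of these fix j positions, leaving (7−j)! ways to fill the rest, and there are C(6,j) ways to pick which j.
By inclusion–exclusion, the number of valid placements is Σ_{j=0}^{6} (−1)^j C(6,j)·(7−j)!.
Computing: 5040 − 4320 + 1800 − 480 + 90 − 12 + 1 = 2119.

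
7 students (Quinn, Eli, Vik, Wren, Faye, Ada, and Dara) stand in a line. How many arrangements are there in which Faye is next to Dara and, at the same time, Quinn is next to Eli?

Treat {Faye,Dara} as one block (2 orders) and {Quinn,Eli} as another (2 orders).
That leaves 5 units to arrange: 2 × 2 × 5! = 4 × 120 = 480.

480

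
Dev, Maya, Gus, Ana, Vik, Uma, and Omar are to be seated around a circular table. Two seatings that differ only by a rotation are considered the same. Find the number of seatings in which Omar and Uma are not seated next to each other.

480

All circular seatings of 7 people number (6)! = 720.
Seatings with Omar beside Uma: treat them as a block with 2 internal orders, giving 2 × (5)! = 240.
Subtracting, 720 − 240 = 480.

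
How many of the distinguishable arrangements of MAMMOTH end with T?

120

With the last slot taken by T, it remains to arrange the other 6 letters (MAMMOH).
Those 6 letters have M appearing 3 times, giving (6)!/(3!) = 120.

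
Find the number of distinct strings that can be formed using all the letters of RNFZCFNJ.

Letter multiplicities in RNFZCFNJ: C×1, F×2, J×1, N×2, R×1, Z×1.
Dividing 8! = 40320 by 2!·2! = 4 for the repeated letters gives 10080.

10080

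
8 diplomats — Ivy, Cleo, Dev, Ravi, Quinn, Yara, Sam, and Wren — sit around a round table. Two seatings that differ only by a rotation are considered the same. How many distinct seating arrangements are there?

Fix one person's seat to break rotational symmetry; the remaining 7 people can be arranged in (7)! = 5040 ways.

5040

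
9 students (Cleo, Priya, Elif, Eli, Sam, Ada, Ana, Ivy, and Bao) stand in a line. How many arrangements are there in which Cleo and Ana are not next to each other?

Of the 9! = 362880 arrangements, those with Cleo and Ana adjacent number 2 × 8! = 80640 (treat the pair as a block with 2 internal orders).
So 362880 − 80640 = 282240 arrangements keep them apart.

282240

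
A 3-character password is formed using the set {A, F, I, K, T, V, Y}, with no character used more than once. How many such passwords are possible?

With no repetition, fill the 3 characters in order: 7 choices, then 6, down to 5.
7 × 6 × 5 = 210.

210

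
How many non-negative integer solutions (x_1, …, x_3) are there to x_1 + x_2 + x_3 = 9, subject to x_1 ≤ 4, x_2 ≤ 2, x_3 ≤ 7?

Without the upper bounds there are C(11,2) = 55 ways to split 9 among 3 variables.
Subtract solutions that violate a single cap (substitute x_i' = x_i − (cap_i+1)): x_1 ≥ 5 gives C(6,2) = 15; x_2 ≥ 3 gives C(8,2) = 28; x_3 ≥ 8 gives C(3,2) = 3. Together 46.
Add back pairs where two caps are both exceeded: 3 + 0 + 0 = 3.
By inclusion–exclusion the count is 55 − 46 + 3 = 12.

12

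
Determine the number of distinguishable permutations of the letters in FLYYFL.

90

The 6 letters of FLYYFL have repeats: F appearing twice, L appearing twice, and Y appearing twice.
The number of distinct arrangements is 6!/(2!·2!·2!) = 720/8 = 90.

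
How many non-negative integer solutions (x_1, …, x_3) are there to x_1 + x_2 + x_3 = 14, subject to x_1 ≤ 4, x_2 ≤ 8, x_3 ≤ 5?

10

Without the upper bounds there are C(16,2) = 120 ways to split 14 among 3 variables.
Subtract solutions that violate a single cap (substitute x_i' = x_i − (cap_i+1)): x_1 ≥ 5 gives C(11,2) = 55; x_2 ≥ 9 gives C(7,2) = 21; x_3 ≥ 6 gives C(10,2) = 45. Together 121.
Add back pairs where two caps are both exceeded: 1 + 10 + 0 = 11.
By inclusion–exclusion the count is 120 − 121 + 11 = 10.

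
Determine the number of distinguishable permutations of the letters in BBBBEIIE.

BBBBEIIE has 8 letters with B appearing 4 times, E appearing twice, and I appearing twice.
So there are 8! / (4!·2!·2!) = 420 distinguishable arrangements.

420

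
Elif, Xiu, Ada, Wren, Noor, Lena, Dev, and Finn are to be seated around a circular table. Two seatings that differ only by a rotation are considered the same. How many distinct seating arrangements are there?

5040

Seat Elif anywhere (absorbing the rotational symmetry), then permute the other 7: (7)! = 5040.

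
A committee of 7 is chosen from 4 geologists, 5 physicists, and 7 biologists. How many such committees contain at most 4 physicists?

Split by how many physicists are chosen (0 through 4).
Sum: C(5,0)·C(11,7) + C(5,1)·C(11,6) + C(5,2)·C(11,5) + C(5,3)·C(11,4) + C(5,4)·C(11,3) = 330 + 2310 + 4620 + 3300 + 825 = 11385.

11385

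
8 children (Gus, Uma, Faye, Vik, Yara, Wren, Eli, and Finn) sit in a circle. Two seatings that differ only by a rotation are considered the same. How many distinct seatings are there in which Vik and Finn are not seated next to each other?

Without the restriction there are (7)! = 5040 seatings.
Those with Vik next to Finn: fuse the pair into one unit and seat 7 units around a circle — 2·(6)! = 1440.
Subtracting, 5040 − 1440 = 3600.

3600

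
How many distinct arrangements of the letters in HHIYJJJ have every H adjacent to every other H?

Treat the 2 copies of H as a single block. The multiset to arrange is then {HH, I, J, J, J, Y}, 6 items in all.
That gives (6)!/(3!) = 120 arrangements.

120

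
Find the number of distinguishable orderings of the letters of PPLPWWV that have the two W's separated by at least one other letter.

Total arrangements of PPLPWWV: 7!/(3!·2!) = 420.
If the two W's are adjacent, glue them into one block, leaving 6 items to arrange: (6)!/(3!) = 120 ways.
Subtracting, 420 − 120 = 300 arrangements keep the W's apart.

300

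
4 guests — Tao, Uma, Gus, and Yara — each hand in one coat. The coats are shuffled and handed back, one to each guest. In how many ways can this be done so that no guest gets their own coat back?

This is the derangement count D_4: permutations of 4 items with no fixed point.
By inclusion–exclusion this is Σ_{j=0}^{4} (−1)^j C(4,j)·(4−j)!.
Computing: 24 − 24 + 12 − 4 + 1 = 9.

9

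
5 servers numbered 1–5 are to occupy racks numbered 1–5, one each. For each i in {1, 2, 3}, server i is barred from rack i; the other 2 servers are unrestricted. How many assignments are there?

64

Let Aᵢ (for i ∈ {1, 2, 3}) be the placements that put server i in its forbidden rack. Any j of these fix j positions, leaving (5−j)! ways to fill the rest, and there are C(3,j) ways to pick which j.
By inclusion–exclusion, the number of valid placements is Σ_{j=0}^{3} (−1)^j C(3,j)·(5−j)!.
Computing: 120 − 72 + 18 − 2 = 64.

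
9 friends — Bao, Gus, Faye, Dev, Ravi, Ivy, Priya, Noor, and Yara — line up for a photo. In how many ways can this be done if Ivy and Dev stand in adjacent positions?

Place the 7 others and the Ivy-Dev pair as 8 objects in a line; the pair has 2 internal arrangements.
That gives 2 × 8! = 2 × 40320 = 80640.

80640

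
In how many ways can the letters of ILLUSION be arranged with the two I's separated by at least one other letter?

Total arrangements of ILLUSION: 8!/(2!·2!) = 10080.
Arrangements with the I's together: treat II as one letter, giving (7)!/(2!) = 2520.
Subtracting, 10080 − 2520 = 7560 arrangements keep the I's apart.

7560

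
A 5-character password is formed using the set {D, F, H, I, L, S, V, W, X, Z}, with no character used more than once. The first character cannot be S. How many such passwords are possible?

The first character has 10−1 = 9 choices (anything except S).
The remaining 4 characters are filled from the other 9 symbols without repetition: 9 × 8 × 7 × 6 = 3024.
Total: 9 × 3024 = 27216.

27216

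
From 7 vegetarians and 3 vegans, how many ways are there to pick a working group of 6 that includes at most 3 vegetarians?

Split by how many vegetarians are chosen (0 through 3).
Sum: C(7,0)·C(3,6) + C(7,1)·C(3,5) + C(7,2)·C(3,4) + C(7,3)·C(3,3) = 0 + 0 + 0 + 35 = 35.

35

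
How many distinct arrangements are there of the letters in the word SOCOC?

The 5 letters of SOCOC have repeats: C appearing twice and O appearing twice.
Dividing 5! = 120 by 2!·2! = 4 for the repeated letters gives 30.

30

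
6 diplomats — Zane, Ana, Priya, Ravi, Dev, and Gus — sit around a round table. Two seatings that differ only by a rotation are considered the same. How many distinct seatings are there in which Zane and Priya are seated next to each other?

48

Treat {Zane, Priya} as one unit (2 internal orders) and seat the resulting 5 units around the table: (4)! circular arrangements.
So 2 × (4)! = 2 × 24 = 48.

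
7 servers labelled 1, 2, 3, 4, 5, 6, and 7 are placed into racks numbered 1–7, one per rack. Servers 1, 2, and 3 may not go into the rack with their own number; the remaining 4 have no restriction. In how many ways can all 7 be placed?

3216

Let Aᵢ (for i ∈ {1, 2, 3}) be the placements that put server i in its forbidden rack. Any j of these fix j positions, leaving (7−j)! ways to fill the rest, and there are C(3,j) ways to pick which j.
By inclusion–exclusion, the number of valid placements is Σ_{j=0}^{3} (−1)^j C(3,j)·(7−j)!.
Computing: 5040 − 2160 + 360 − 24 = 3216.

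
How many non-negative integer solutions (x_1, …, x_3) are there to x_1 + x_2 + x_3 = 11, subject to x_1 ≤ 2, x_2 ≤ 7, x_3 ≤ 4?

Ignoring the caps, the number of non-negative solutions to x_1+…+x_3 = 11 is C(13,2) = 78.
Subtract solutions that violate a single cap (substitute x_i' = x_i − (cap_i+1)): x_1 ≥ 3 gives C(10,2) = 45; x_2 ≥ 8 gives C(5,2) = 10; x_3 ≥ 5 gives C(8,2) = 28. Together 83.
Add back pairs where two caps are both exceeded: 1 + 10 + 0 = 11.
By inclusion–exclusion the count is 78 − 83 + 11 = 6.

6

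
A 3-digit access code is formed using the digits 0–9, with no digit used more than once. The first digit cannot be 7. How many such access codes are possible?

The first digit has 10−1 = 9 choices (anything except 7).
The remaining 2 digits are filled from the other 9 symbols without repetition: 9 × 8 = 72.
Total: 9 × 72 = 648.

648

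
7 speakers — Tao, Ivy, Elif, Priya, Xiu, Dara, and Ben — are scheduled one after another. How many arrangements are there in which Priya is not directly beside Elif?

Of the 7! = 5040 arrangements, those with Priya and Elif adjacent number 2 × 6! = 1440 (treat the pair as a block with 2 internal orders).
Complementary counting: 5040 − 1440 = 3600.

3600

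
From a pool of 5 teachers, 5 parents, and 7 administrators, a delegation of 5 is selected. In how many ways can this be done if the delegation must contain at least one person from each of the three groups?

4375

With no constraint there are C(17,5) = 6188 possible selections.
Subtract selections that omit an entire group: no teachers → C(12,5) = 792; no parents → C(12,5) = 792; no administrators → C(10,5) = 252.
Add back selections omitting two groups (i.e. drawn from a single group): C(5,5) + C(5,5) + C(7,5) = 23.
By inclusion–exclusion: 6188 − 1836 + 23 = 4375.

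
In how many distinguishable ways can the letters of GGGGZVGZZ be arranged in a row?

504

The 9 letters of GGGGZVGZZ have repeats: G appearing 5 times and Z appearing 3 times.
So there are 9! / (5!·3!) = 504 distinguishable arrangements.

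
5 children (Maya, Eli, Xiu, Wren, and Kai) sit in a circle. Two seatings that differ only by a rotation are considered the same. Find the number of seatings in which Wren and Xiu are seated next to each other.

Treat {Wren, Xiu} as one unit (2 internal orders) and seat the resulting 4 units around the table: (3)! circular arrangements.
So 2 × (3)! = 2 × 6 = 12.

12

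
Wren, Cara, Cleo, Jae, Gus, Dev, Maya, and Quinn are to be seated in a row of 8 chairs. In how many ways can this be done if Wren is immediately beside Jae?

10080

Place the 6 others and the Wren-Jae pair as 7 objects in a line; the pair has 2 internal arrangements.
So the count is 2·(7)! = 10080.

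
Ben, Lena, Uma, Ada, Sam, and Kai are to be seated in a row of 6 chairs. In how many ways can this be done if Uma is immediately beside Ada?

Place the 4 others and the Uma-Ada pair as 5 objects in a line; the pair has 2 internal arrangements.
So the count is 2·(5)! = 240.

240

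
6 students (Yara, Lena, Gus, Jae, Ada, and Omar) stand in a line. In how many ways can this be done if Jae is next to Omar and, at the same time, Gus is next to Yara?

96

Treat {Jae,Omar} as one block (2 orders) and {Gus,Yara} as another (2 orders).
That leaves 4 units to arrange: 2 × 2 × 4! = 4 × 24 = 96.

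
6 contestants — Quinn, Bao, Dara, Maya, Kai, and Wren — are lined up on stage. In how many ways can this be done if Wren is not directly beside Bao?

Of the 6! = 720 arrangements, those with Wren and Bao adjacent number 2 × 5! = 240 (treat the pair as a block with 2 internal orders).
So 720 − 240 = 480 arrangements keep them apart.

480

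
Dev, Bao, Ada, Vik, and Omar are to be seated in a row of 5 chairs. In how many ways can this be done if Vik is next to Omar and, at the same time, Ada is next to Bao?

Treat {Vik,Omar} as one block (2 orders) and {Ada,Bao} as another (2 orders).
That leaves 3 units to arrange: 2 × 2 × 3! = 4 × 6 = 24.

24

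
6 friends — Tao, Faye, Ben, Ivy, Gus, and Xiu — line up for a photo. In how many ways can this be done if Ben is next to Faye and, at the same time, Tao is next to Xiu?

96

Treat {Ben,Faye} as one block (2 orders) and {Tao,Xiu} as another (2 orders).
That leaves 4 units to arrange: 2 × 2 × 4! = 4 × 24 = 96.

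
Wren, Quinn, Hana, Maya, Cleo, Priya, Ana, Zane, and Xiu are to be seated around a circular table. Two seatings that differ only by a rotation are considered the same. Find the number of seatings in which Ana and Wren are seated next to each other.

10080

Glue Ana and Wren into a block (2 internal orders). Seating 8 units around a circle gives (7)! arrangements.
So 2 × (7)! = 2 × 5040 = 10080.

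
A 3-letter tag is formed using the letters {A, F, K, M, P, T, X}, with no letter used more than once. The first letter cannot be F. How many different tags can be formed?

180

The first letter has 7−1 = 6 choices (anything except F).
The remaining 2 letters are filled from the other 6 symbols without repetition: 6 × 5 = 30.
Total: 6 × 30 = 180.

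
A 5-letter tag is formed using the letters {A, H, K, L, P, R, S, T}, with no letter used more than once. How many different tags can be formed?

6720

Choose and order 5 of the 8 symbols: the first letter has 8 options, the next 7, and so on down to 4.
8 × 7 × 6 × 5 × 4 = 6720.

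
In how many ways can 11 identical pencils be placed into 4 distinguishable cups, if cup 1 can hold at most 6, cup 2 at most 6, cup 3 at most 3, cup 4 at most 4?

102

Without the upper bounds there are C(14,3) = 364 ways to split 11 among 4 cups.
Subtract solutions that violate a single cap (substitute x_i' = x_i − (cap_i+1)): x_1 ≥ 7 gives C(7,3) = 35; x_2 ≥ 7 gives C(7,3) = 35; x_3 ≥ 4 gives C(10,3) = 120; x_4 ≥ 5 gives C(9,3) = 84. Together 274.
Add back pairs where two caps are both exceeded: 0 + 1 + 0 + 1 + 0 + 10 = 12.
By inclusion–exclusion the count is 364 − 274 + 12 = 102.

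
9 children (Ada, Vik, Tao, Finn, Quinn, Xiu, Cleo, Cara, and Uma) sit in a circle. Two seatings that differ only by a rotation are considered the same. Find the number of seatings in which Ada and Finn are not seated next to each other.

All circular seatings of 9 people number (8)! = 40320.
Those with Ada next to Finn: fuse the pair into one unit and seat 8 units around a circle — 2·(7)! = 10080.
Subtracting, 40320 − 10080 = 30240.

30240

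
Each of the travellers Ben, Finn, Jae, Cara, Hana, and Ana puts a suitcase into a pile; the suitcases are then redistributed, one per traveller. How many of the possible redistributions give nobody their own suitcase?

Count assignments avoiding every fixed point. For any j of the 6 travellers fixed to their own suitcase, the other 6−j can be arranged in (6−j)! ways.
By inclusion–exclusion this is Σ_{j=0}^{6} (−1)^j C(6,j)·(6−j)!.
Computing: 720 − 720 + 360 − 120 + 30 − 6 + 1 = 265.

265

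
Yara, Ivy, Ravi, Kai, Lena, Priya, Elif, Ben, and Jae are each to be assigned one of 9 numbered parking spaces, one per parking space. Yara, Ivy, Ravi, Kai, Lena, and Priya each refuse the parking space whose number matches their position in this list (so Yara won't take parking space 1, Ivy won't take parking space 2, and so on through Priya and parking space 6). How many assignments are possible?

183822

Let Aᵢ (for 1 ≤ i ≤ 6) be the placements that put person i in their forbidden parking space. Any j of these fix j positions, leaving (9−j)! ways to fill the rest, and there are C(6,j) ways to pick which j.
By inclusion–exclusion, the number of valid placements is Σ_{j=0}^{6} (−1)^j C(6,j)·(9−j)!.
Computing: 362880 − 241920 + 75600 − 14400 + 1800 − 144 + 6 = 183822.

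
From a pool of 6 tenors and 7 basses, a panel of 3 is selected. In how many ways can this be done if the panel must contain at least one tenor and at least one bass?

With no constraint there are C(13,3) = 286 possible selections.
Subtract selections that omit an entire group: no tenors → C(7,3) = 35; no basses → C(6,3) = 20.
Both groups omitted at once is impossible, so 286 − 55 = 231.

231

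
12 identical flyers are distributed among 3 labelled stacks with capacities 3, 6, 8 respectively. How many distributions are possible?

Ignoring the caps, the number of non-negative solutions to x_1+…+x_3 = 12 is C(14,2) = 91.
Subtract solutions that violate a single cap (substitute x_i' = x_i − (cap_i+1)): x_1 ≥ 4 gives C(10,2) = 45; x_2 ≥ 7 gives C(7,2) = 21; x_3 ≥ 9 gives C(5,2) = 10. Together 76.
Add back pairs where two caps are both exceeded: 3 + 0 + 0 = 3.
By inclusion–exclusion the count is 91 − 76 + 3 = 18.

18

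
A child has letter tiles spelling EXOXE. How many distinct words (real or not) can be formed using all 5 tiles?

EXOXE has 5 letters with E appearing twice and X appearing twice.
The number of distinct arrangements is 5!/(2!·2!) = 120/4 = 30.

30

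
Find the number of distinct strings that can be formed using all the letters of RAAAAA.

6

Letter multiplicities in RAAAAA: A×5, R×1.
So there are 6! / (5!) = 6 distinguishable arrangements.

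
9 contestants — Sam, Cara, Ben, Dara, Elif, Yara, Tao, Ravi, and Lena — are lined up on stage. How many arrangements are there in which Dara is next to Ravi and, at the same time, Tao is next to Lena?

20160

Treat {Dara,Ravi} as one block (2 orders) and {Tao,Lena} as another (2 orders).
That leaves 7 units to arrange: 2 × 2 × 7! = 4 × 5040 = 20160.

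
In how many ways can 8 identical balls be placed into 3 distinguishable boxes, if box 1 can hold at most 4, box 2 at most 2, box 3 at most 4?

6

By stars and bars, unrestricted non-negative solutions to x_1+…+x_3 = 8 number C(8+2,2) = 45.
Subtract solutions that violate a single cap (substitute x_i' = x_i − (cap_i+1)): x_1 ≥ 5 gives C(5,2) = 10; x_2 ≥ 3 gives C(7,2) = 21; x_3 ≥ 5 gives C(5,2) = 10. Together 41.
Add back pairs where two caps are both exceeded: 1 + 0 + 1 = 2.
By inclusion–exclusion the count is 45 − 41 + 2 = 6.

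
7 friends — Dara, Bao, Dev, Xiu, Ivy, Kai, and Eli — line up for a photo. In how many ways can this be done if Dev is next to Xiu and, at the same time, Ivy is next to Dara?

Treat {Dev,Xiu} as one block (2 orders) and {Ivy,Dara} as another (2 orders).
That leaves 5 units to arrange: 2 × 2 × 5! = 4 × 120 = 480.

480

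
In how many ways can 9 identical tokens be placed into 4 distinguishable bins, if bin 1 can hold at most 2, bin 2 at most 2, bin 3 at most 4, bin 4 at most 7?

Ignoring the caps, the number of non-negative solutions to x_1+…+x_4 = 9 is C(12,3) = 220.
Subtract solutions that violate a single cap (substitute x_i' = x_i − (cap_i+1)): x_1 ≥ 3 gives C(9,3) = 84; x_2 ≥ 3 gives C(9,3) = 84; x_3 ≥ 5 gives C(7,3) = 35; x_4 ≥ 8 gives C(4,3) = 4. Together 207.
Add back pairs where two caps are both exceeded: 20 + 4 + 0 + 4 + 0 + 0 = 28.
By inclusion–exclusion the count is 220 − 207 + 28 = 41.

41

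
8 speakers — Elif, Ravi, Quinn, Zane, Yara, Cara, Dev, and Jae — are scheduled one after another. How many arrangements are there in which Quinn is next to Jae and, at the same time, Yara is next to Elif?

Treat {Quinn,Jae} as one block (2 orders) and {Yara,Elif} as another (2 orders).
That leaves 6 units to arrange: 2 × 2 × 6! = 4 × 720 = 2880.

2880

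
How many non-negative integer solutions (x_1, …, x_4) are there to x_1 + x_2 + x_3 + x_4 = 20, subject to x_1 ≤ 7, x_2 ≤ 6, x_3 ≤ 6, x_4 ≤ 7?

84

Without the upper bounds there are C(23,3) = 1771 ways to split 20 among 4 variables.
Subtract solutions that violate a single cap (substitute x_i' = x_i − (cap_i+1)): x_1 ≥ 8 gives C(15,3) = 455; x_2 ≥ 7 gives C(16,3) = 560; x_3 ≥ 7 gives C(16,3) = 560; x_4 ≥ 8 gives C(15,3) = 455. Together 2030.
Add back pairs where two caps are both exceeded: 56 + 56 + 35 + 84 + 56 + 56 = 343.
By inclusion–exclusion the count is 1771 − 2030 + 343 = 84.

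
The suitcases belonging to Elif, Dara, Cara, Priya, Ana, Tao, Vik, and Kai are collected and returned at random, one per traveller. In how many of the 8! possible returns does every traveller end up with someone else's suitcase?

Let Aᵢ be the assignments in which traveller i gets their own suitcase. We want the size of the complement of A₁∪…∪A_8.
By inclusion–exclusion this is Σ_{j=0}^{8} (−1)^j C(8,j)·(8−j)!.
Computing: 40320 − 40320 + 20160 − 6720 + 1680 − 336 + 56 − 8 + 1 = 14833.

14833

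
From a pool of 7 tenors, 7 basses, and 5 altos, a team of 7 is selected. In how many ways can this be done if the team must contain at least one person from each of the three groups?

With no constraint there are C(19,7) = 50388 possible selections.
Subtract selections that omit an entire group: no tenors → C(12,7) = 792; no basses → C(12,7) = 792; no altos → C(14,7) = 3432.
Add back selections omitting two groups (i.e. drawn from a single group): C(7,7) + C(7,7) + C(5,7) = 2.
By inclusion–exclusion: 50388 − 5016 + 2 = 45374.

45374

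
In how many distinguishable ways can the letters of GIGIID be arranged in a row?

Letter multiplicities in GIGIID: D×1, G×2, I×3.
Dividing 6! = 720 by 3!·2! = 12 for the repeated letters gives 60.

60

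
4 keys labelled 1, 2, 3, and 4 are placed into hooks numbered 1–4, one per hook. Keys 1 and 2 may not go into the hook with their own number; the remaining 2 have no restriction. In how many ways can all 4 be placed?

Let Aᵢ (for i ∈ {1, 2}) be the placements that put key i in its forbidden hook. Any j of these fix j positions, leaving (4−j)! ways to fill the rest, and there are C(2,j) ways to pick which j.
By inclusion–exclusion, the number of valid placements is Σ_{j=0}^{2} (−1)^j C(2,j)·(4−j)!.
Computing: 24 − 12 + 2 = 14.

14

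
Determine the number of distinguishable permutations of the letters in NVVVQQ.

Letter multiplicities in NVVVQQ: N×1, Q×2, V×3.
So there are 6! / (3!·2!) = 60 distinguishable arrangements.

60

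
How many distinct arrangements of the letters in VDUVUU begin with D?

Fix D in the first position and arrange the remaining 5 letters.
Those 5 letters have U appearing 3 times and V appearing twice, giving (5)!/(3!·2!) = 10.

10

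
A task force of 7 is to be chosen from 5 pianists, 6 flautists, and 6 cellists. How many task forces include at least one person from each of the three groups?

17996

Unrestricted: C(17,7) = 19448 ways to pick any 7 of the 17.
Selections missing a whole group: no pianists → C(12,7) = 792; no flautists → C(11,7) = 330; no cellists → C(11,7) = 330.
Add back selections omitting two groups (i.e. drawn from a single group): C(5,7) + C(6,7) + C(6,7) = 0.
By inclusion–exclusion: 19448 − 1452 + 0 = 17996.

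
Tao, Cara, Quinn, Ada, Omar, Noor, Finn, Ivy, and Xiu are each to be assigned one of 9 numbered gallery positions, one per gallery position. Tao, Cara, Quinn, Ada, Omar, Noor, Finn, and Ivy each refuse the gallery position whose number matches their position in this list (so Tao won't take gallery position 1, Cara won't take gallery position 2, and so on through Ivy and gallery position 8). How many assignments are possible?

148329

Let Aᵢ (for 1 ≤ i ≤ 8) be the placements that put person i in their forbidden gallery position. Any j of these fix j positions, leaving (9−j)! ways to fill the rest, and there are C(8,j) ways to pick which j.
By inclusion–exclusion, the number of valid placements is Σ_{j=0}^{8} (−1)^j C(8,j)·(9−j)!.
Computing: 362880 − 322560 + 141120 − 40320 + 8400 − 1344 + 168 − 16 + 1 = 148329.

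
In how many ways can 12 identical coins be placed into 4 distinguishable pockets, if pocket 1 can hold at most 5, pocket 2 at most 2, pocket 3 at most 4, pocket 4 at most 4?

Without the upper bounds there are C(15,3) = 455 ways to split 12 among 4 pockets.
Subtract solutions that violate a single cap (substitute x_i' = x_i − (cap_i+1)): x_1 ≥ 6 gives C(9,3) = 84; x_2 ≥ 3 gives C(12,3) = 220; x_3 ≥ 5 gives C(10,3) = 120; x_4 ≥ 5 gives C(10,3) = 120. Together 544.
Add back pairs where two caps are both exceeded: 20 + 4 + 4 + 35 + 35 + 10 = 108.
By inclusion–exclusion the count is 455 − 544 + 108 = 19.

19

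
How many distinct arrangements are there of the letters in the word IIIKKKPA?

1120

Letter multiplicities in IIIKKKPA: A×1, I×3, K×3, P×1.
The number of distinct arrangements is 8!/(3!·3!) = 40320/36 = 1120.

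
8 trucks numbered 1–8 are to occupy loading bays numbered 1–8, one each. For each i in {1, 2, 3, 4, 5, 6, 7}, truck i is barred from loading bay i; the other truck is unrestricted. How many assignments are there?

16687

Let Aᵢ (for 1 ≤ i ≤ 7) be the placements that put truck i in its forbidden loading bay. Any j of these fix j positions, leaving (8−j)! ways to fill the rest, and there are C(7,j) ways to pick which j.
By inclusion–exclusion, the number of valid placements is Σ_{j=0}^{7} (−1)^j C(7,j)·(8−j)!.
Computing: 40320 − 35280 + 15120 − 4200 + 840 − 126 + 14 − 1 = 16687.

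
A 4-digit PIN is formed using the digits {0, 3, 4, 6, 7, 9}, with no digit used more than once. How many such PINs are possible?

360

This is a permutation of 4 out of 6: P(6,4) = 6!/2!.
6 × 5 × 4 × 3 = 360.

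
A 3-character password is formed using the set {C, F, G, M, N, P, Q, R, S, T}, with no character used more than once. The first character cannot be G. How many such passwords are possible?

648

The first character has 10−1 = 9 choices (anything except G).
The remaining 2 characters are filled from the other 9 symbols without repetition: 9 × 8 = 72.
Total: 9 × 72 = 648.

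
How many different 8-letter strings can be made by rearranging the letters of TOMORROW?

TOMORROW has 8 letters with O appearing 3 times and R appearing twice.
Dividing 8! = 40320 by 3!·2! = 12 for the repeated letters gives 3360.

3360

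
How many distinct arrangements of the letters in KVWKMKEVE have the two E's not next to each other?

11760

There are 9!/(3!·2!·2!) = 15120 arrangements of KVWKMKEVE in total.
Arrangements with the E's together: treat EE as one letter, giving (8)!/(3!·2!) = 3360.
Hence 15120 − 3360 = 11760.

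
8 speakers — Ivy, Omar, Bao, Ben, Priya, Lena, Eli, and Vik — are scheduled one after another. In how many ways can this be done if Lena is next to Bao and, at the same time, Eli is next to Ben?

2880

Treat {Lena,Bao} as one block (2 orders) and {Eli,Ben} as another (2 orders).
That leaves 6 units to arrange: 2 × 2 × 6! = 4 × 720 = 2880.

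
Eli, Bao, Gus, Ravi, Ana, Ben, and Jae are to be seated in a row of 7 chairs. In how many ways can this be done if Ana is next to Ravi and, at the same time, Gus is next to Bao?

480

Treat {Ana,Ravi} as one block (2 orders) and {Gus,Bao} as another (2 orders).
That leaves 5 units to arrange: 2 × 2 × 5! = 4 × 120 = 480.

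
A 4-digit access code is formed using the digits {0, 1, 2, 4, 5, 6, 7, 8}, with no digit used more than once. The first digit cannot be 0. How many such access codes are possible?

The first digit has 8−1 = 7 choices (anything except 0).
The remaining 3 digits are filled from the other 7 symbols without repetition: 7 × 6 × 5 = 210.
Total: 7 × 210 = 1470.

1470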